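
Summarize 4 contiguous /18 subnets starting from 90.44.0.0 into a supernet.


Original prefix: /18
Number of subnets: 4 = 2^2
New prefix = 18 - 2 = 16
Supernet: 90.44.0.0/16


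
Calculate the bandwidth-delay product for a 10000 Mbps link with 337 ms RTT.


BDP = bandwidth * RTT
= 10000 Mbps * 337 ms
= 10000 * 1e6 * 337 / 1000 bits
= 3370000000 bits
= 421250000 bytes
= 411376.9531 KB
BDP = 3370000000 bits (421250000 bytes)


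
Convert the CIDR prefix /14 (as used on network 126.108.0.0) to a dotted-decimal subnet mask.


/14 means 14 network bits, 18 host bits
Binary: 11111111111111000000000000000000
Mask: 255.252.0.0


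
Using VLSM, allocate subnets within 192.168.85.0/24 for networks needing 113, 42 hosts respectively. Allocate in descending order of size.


113 hosts -> /25 (126 usable): 192.168.85.0/25
42 hosts -> /26 (62 usable): 192.168.85.128/26
Allocation: 192.168.85.0/25 (113 hosts, 126 usable); 192.168.85.128/26 (42 hosts, 62 usable)


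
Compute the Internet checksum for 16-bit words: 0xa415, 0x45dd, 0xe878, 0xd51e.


Sum all words (with carry folding):
+ 0xa415 = 0xa415
+ 0x45dd = 0xe9f2
+ 0xe878 = 0xd26b
+ 0xd51e = 0xa78a
One's complement: ~0xa78a
Checksum = 0x5875


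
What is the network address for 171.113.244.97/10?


IP:   10101011.01110001.11110100.01100001
Mask: 11111111.11000000.00000000.00000000
AND operation:
Net:  10101011.01000000.00000000.00000000
Network: 171.64.0.0/10


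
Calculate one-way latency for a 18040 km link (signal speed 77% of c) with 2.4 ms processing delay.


Speed = 0.77 * 3e5 km/s = 231000 km/s
Propagation delay = 18040 / 231000 = 0.0781 s = 78.0952 ms
Processing delay = 2.4 ms
Total one-way latency = 80.4952 ms


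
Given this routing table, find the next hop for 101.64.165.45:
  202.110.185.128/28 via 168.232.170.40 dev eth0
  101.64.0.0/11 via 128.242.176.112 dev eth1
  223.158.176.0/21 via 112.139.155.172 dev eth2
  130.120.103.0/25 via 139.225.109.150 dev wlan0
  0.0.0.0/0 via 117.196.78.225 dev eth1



Longest prefix match for 101.64.165.45:
  /28 202.110.185.128: no
  /11 101.64.0.0: MATCH
  /21 223.158.176.0: no
  /25 130.120.103.0: no
  /0 0.0.0.0: MATCH
Selected: next-hop 128.242.176.112 via eth1 (matched /11)


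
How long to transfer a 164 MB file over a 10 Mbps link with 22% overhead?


Effective throughput = 10 * (1 - 22/100) = 7.8 Mbps
File size in Mb = 164 * 8 = 1312 Mb
Time = 1312 / 7.8
Time = 168.2051 seconds


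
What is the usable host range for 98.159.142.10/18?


Network: 98.159.128.0
Broadcast: 98.159.191.255
First usable = network + 1
Last usable = broadcast - 1
Range: 98.159.128.1 to 98.159.191.254


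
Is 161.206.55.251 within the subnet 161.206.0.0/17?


Subnet network: 161.206.0.0
Test IP AND mask: 161.206.0.0
Yes, 161.206.55.251 is in 161.206.0.0/17


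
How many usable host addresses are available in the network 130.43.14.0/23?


Host bits = 32 - 23 = 9
Total addresses = 2^9 = 512
Usable = total - 2 (network and broadcast)
Usable hosts: 510


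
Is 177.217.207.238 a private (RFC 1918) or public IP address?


RFC 1918 private ranges:
  10.0.0.0/8 (10.0.0.0 - 10.255.255.255)
  172.16.0.0/12 (172.16.0.0 - 172.31.255.255)
  192.168.0.0/16 (192.168.0.0 - 192.168.255.255)
Public (not in any RFC 1918 range)


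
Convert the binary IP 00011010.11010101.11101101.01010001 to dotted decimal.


00011010 = 26
11010101 = 213
11101101 = 237
01010001 = 81
IP: 26.213.237.81


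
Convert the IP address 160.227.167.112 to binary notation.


160 = 10100000
227 = 11100011
167 = 10100111
112 = 01110000
Binary: 10100000.11100011.10100111.01110000


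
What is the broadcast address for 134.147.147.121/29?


Network: 134.147.147.120/29
Host bits = 3
Set all host bits to 1:
Broadcast: 134.147.147.127


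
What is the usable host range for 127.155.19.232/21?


Network: 127.155.16.0
Broadcast: 127.155.23.255
First usable = network + 1
Last usable = broadcast - 1
Range: 127.155.16.1 to 127.155.23.254


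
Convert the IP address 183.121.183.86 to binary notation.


183 = 10110111
121 = 01111001
183 = 10110111
86 = 01010110
Binary: 10110111.01111001.10110111.01010110


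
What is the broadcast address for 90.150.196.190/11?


Network: 90.128.0.0/11
Host bits = 21
Set all host bits to 1:
Broadcast: 90.159.255.255


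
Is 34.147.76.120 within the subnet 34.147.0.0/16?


Subnet network: 34.147.0.0
Test IP AND mask: 34.147.0.0
Yes, 34.147.76.120 is in 34.147.0.0/16


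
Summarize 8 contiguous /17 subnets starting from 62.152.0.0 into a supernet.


Original prefix: /17
Number of subnets: 8 = 2^3
New prefix = 17 - 3 = 14
Supernet: 62.152.0.0/14


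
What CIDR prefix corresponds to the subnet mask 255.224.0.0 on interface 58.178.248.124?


Binary: 11111111.11100000.00000000.00000000
Count leading 1s
Prefix: /11


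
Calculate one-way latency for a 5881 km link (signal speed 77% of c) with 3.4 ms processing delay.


Speed = 0.77 * 3e5 km/s = 231000 km/s
Propagation delay = 5881 / 231000 = 0.0255 s = 25.4589 ms
Processing delay = 3.4 ms
Total one-way latency = 28.8589 ms


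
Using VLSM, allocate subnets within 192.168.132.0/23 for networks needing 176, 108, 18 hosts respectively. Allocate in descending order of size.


176 hosts -> /24 (254 usable): 192.168.132.0/24
108 hosts -> /25 (126 usable): 192.168.133.0/25
18 hosts -> /27 (30 usable): 192.168.133.128/27
Allocation: 192.168.132.0/24 (176 hosts, 254 usable); 192.168.133.0/25 (108 hosts, 126 usable); 192.168.133.128/27 (18 hosts, 30 usable)


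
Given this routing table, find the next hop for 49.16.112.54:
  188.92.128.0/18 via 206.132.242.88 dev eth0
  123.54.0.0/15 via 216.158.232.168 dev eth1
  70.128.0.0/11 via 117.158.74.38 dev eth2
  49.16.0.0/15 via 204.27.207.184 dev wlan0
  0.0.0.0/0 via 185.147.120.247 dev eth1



Longest prefix match for 49.16.112.54:
  /18 188.92.128.0: no
  /15 123.54.0.0: no
  /11 70.128.0.0: no
  /15 49.16.0.0: MATCH
  /0 0.0.0.0: MATCH
Selected: next-hop 204.27.207.184 via wlan0 (matched /15)


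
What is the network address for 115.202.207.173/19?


IP:   01110011.11001010.11001111.10101101
Mask: 11111111.11111111.11100000.00000000
AND operation:
Net:  01110011.11001010.11000000.00000000
Network: 115.202.192.0/19


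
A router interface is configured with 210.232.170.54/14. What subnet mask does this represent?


/14 means 14 network bits, 18 host bits
Binary: 11111111111111000000000000000000
Mask: 255.252.0.0


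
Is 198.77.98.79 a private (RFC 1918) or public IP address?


RFC 1918 private ranges:
  10.0.0.0/8 (10.0.0.0 - 10.255.255.255)
  172.16.0.0/12 (172.16.0.0 - 172.31.255.255)
  192.168.0.0/16 (192.168.0.0 - 192.168.255.255)
Public (not in any RFC 1918 range)


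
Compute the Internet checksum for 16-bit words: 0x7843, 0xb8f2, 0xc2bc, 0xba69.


Sum all words (with carry folding):
+ 0x7843 = 0x7843
+ 0xb8f2 = 0x3136
+ 0xc2bc = 0xf3f2
+ 0xba69 = 0xae5c
One's complement: ~0xae5c
Checksum = 0x51a3


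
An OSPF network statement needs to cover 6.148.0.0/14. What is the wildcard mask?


Subnet mask: 255.252.0.0
Wildcard = 255.255.255.255 - subnet mask
255 - 255 = 0
255 - 252 = 3
255 - 0 = 255
255 - 0 = 255
Wildcard: 0.3.255.255


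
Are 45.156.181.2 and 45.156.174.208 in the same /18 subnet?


Mask: 255.255.192.0
45.156.181.2 AND mask = 45.156.128.0
45.156.174.208 AND mask = 45.156.128.0
Yes, same subnet (45.156.128.0)


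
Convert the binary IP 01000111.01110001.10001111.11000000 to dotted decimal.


01000111 = 71
01110001 = 113
10001111 = 143
11000000 = 192
IP: 71.113.143.192


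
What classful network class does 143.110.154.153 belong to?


First octet: 143
Binary: 10001111
10xxxxxx -> Class B (128-191)
Class B, default mask 255.255.0.0 (/16)


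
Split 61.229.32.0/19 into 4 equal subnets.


New prefix = 19 + 2 = 21
Each subnet has 2048 addresses
  61.229.32.0/21
  61.229.40.0/21
  61.229.48.0/21
  61.229.56.0/21
Subnets: 61.229.32.0/21, 61.229.40.0/21, 61.229.48.0/21, 61.229.56.0/21


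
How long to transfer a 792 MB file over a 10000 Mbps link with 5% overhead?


Effective throughput = 10000 * (1 - 5/100) = 9500 Mbps
File size in Mb = 792 * 8 = 6336 Mb
Time = 6336 / 9500
Time = 0.6669 seconds


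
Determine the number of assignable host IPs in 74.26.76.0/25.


Host bits = 32 - 25 = 7
Total addresses = 2^7 = 128
Usable = total - 2 (network and broadcast)
Usable hosts: 126


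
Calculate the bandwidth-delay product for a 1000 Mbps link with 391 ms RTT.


BDP = bandwidth * RTT
= 1000 Mbps * 391 ms
= 1000 * 1e6 * 391 / 1000 bits
= 391000000 bits
= 48875000 bytes
= 47729.4922 KB
BDP = 391000000 bits (48875000 bytes)


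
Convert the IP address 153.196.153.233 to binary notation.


153 = 10011001
196 = 11000100
153 = 10011001
233 = 11101001
Binary: 10011001.11000100.10011001.11101001


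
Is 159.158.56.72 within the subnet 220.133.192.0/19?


Subnet network: 220.133.192.0
Test IP AND mask: 159.158.32.0
No, 159.158.56.72 is not in 220.133.192.0/19


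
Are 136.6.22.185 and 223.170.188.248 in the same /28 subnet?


Mask: 255.255.255.240
136.6.22.185 AND mask = 136.6.22.176
223.170.188.248 AND mask = 223.170.188.240
No, different subnets (136.6.22.176 vs 223.170.188.240)


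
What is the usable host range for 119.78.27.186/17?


Network: 119.78.0.0
Broadcast: 119.78.127.255
First usable = network + 1
Last usable = broadcast - 1
Range: 119.78.0.1 to 119.78.127.254


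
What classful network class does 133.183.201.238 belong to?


First octet: 133
Binary: 10000101
10xxxxxx -> Class B (128-191)
Class B, default mask 255.255.0.0 (/16)


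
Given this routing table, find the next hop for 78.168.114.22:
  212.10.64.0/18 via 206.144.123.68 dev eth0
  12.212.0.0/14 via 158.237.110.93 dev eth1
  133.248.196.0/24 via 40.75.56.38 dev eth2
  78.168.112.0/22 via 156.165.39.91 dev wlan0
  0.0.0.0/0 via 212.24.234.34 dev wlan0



Longest prefix match for 78.168.114.22:
  /18 212.10.64.0: no
  /14 12.212.0.0: no
  /24 133.248.196.0: no
  /22 78.168.112.0: MATCH
  /0 0.0.0.0: MATCH
Selected: next-hop 156.165.39.91 via wlan0 (matched /22)


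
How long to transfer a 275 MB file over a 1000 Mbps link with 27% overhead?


Effective throughput = 1000 * (1 - 27/100) = 730 Mbps
File size in Mb = 275 * 8 = 2200 Mb
Time = 2200 / 730
Time = 3.0137 seconds


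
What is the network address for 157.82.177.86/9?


IP:   10011101.01010010.10110001.01010110
Mask: 11111111.10000000.00000000.00000000
AND operation:
Net:  10011101.00000000.00000000.00000000
Network: 157.0.0.0/9


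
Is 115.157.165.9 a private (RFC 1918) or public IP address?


RFC 1918 private ranges:
  10.0.0.0/8 (10.0.0.0 - 10.255.255.255)
  172.16.0.0/12 (172.16.0.0 - 172.31.255.255)
  192.168.0.0/16 (192.168.0.0 - 192.168.255.255)
Public (not in any RFC 1918 range)


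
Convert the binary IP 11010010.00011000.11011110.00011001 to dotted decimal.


11010010 = 210
00011000 = 24
11011110 = 222
00011001 = 25
IP: 210.24.222.25


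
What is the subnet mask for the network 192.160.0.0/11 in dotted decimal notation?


/11 means 11 network bits, 21 host bits
Binary: 11111111111000000000000000000000
Mask: 255.224.0.0


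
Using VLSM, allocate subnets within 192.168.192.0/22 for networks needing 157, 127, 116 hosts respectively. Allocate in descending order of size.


157 hosts -> /24 (254 usable): 192.168.192.0/24
127 hosts -> /24 (254 usable): 192.168.193.0/24
116 hosts -> /25 (126 usable): 192.168.194.0/25
Allocation: 192.168.192.0/24 (157 hosts, 254 usable); 192.168.193.0/24 (127 hosts, 254 usable); 192.168.194.0/25 (116 hosts, 126 usable)


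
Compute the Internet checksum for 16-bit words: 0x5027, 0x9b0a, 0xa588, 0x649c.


Sum all words (with carry folding):
+ 0x5027 = 0x5027
+ 0x9b0a = 0xeb31
+ 0xa588 = 0x90ba
+ 0x649c = 0xf556
One's complement: ~0xf556
Checksum = 0x0aa9


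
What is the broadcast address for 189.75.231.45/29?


Network: 189.75.231.40/29
Host bits = 3
Set all host bits to 1:
Broadcast: 189.75.231.47


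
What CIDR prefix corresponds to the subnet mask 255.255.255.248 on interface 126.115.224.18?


Binary: 11111111.11111111.11111111.11111000
Count leading 1s
Prefix: /29


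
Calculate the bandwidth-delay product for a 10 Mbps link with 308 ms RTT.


BDP = bandwidth * RTT
= 10 Mbps * 308 ms
= 10 * 1e6 * 308 / 1000 bits
= 3080000 bits
= 385000 bytes
= 375.9766 KB
BDP = 3080000 bits (385000 bytes)


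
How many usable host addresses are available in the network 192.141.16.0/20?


Host bits = 32 - 20 = 12
Total addresses = 2^12 = 4096
Usable = total - 2 (network and broadcast)
Usable hosts: 4094


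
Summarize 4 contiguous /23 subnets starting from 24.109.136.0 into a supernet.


Original prefix: /23
Number of subnets: 4 = 2^2
New prefix = 23 - 2 = 21
Supernet: 24.109.136.0/21


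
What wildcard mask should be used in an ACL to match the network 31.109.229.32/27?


Subnet mask: 255.255.255.224
Wildcard = 255.255.255.255 - subnet mask
255 - 255 = 0
255 - 255 = 0
255 - 255 = 0
255 - 224 = 31
Wildcard: 0.0.0.31


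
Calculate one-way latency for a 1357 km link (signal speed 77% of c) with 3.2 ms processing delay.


Speed = 0.77 * 3e5 km/s = 231000 km/s
Propagation delay = 1357 / 231000 = 0.0059 s = 5.8745 ms
Processing delay = 3.2 ms
Total one-way latency = 9.0745 ms


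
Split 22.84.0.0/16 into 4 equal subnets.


New prefix = 16 + 2 = 18
Each subnet has 16384 addresses
  22.84.0.0/18
  22.84.64.0/18
  22.84.128.0/18
  22.84.192.0/18
Subnets: 22.84.0.0/18, 22.84.64.0/18, 22.84.128.0/18, 22.84.192.0/18


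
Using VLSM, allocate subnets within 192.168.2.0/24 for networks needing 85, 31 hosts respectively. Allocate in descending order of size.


85 hosts -> /25 (126 usable): 192.168.2.0/25
31 hosts -> /26 (62 usable): 192.168.2.128/26
Allocation: 192.168.2.0/25 (85 hosts, 126 usable); 192.168.2.128/26 (31 hosts, 62 usable)


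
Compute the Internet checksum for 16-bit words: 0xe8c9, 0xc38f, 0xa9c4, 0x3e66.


Sum all words (with carry folding):
+ 0xe8c9 = 0xe8c9
+ 0xc38f = 0xac59
+ 0xa9c4 = 0x561e
+ 0x3e66 = 0x9484
One's complement: ~0x9484
Checksum = 0x6b7b


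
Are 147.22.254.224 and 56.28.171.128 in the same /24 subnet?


Mask: 255.255.255.0
147.22.254.224 AND mask = 147.22.254.0
56.28.171.128 AND mask = 56.28.171.0
No, different subnets (147.22.254.0 vs 56.28.171.0)


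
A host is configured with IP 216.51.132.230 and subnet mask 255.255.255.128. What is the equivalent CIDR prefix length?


Binary: 11111111.11111111.11111111.10000000
Count leading 1s
Prefix: /25


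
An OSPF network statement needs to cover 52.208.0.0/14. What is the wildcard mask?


Subnet mask: 255.252.0.0
Wildcard = 255.255.255.255 - subnet mask
255 - 255 = 0
255 - 252 = 3
255 - 0 = 255
255 - 0 = 255
Wildcard: 0.3.255.255


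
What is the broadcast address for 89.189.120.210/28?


Network: 89.189.120.208/28
Host bits = 4
Set all host bits to 1:
Broadcast: 89.189.120.223


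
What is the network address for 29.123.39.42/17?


IP:   00011101.01111011.00100111.00101010
Mask: 11111111.11111111.10000000.00000000
AND operation:
Net:  00011101.01111011.00000000.00000000
Network: 29.123.0.0/17


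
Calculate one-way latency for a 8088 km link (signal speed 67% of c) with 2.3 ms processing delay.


Speed = 0.67 * 3e5 km/s = 201000 km/s
Propagation delay = 8088 / 201000 = 0.0402 s = 40.2388 ms
Processing delay = 2.3 ms
Total one-way latency = 42.5388 ms


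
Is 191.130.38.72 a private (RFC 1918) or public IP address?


RFC 1918 private ranges:
  10.0.0.0/8 (10.0.0.0 - 10.255.255.255)
  172.16.0.0/12 (172.16.0.0 - 172.31.255.255)
  192.168.0.0/16 (192.168.0.0 - 192.168.255.255)
Public (not in any RFC 1918 range)


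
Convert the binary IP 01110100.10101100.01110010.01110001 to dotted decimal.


01110100 = 116
10101100 = 172
01110010 = 114
01110001 = 113
IP: 116.172.114.113


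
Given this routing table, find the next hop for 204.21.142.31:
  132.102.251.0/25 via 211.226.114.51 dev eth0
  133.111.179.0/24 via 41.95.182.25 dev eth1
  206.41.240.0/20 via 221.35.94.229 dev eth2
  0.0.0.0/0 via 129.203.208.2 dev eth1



Longest prefix match for 204.21.142.31:
  /25 132.102.251.0: no
  /24 133.111.179.0: no
  /20 206.41.240.0: no
  /0 0.0.0.0: MATCH
Selected: next-hop 129.203.208.2 via eth1 (matched /0)


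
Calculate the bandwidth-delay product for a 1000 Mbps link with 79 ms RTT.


BDP = bandwidth * RTT
= 1000 Mbps * 79 ms
= 1000 * 1e6 * 79 / 1000 bits
= 79000000 bits
= 9875000 bytes
= 9643.5547 KB
BDP = 79000000 bits (9875000 bytes)


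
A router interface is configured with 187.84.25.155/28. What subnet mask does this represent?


/28 means 28 network bits, 4 host bits
Binary: 11111111111111111111111111110000
Mask: 255.255.255.240


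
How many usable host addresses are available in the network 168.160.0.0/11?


Host bits = 32 - 11 = 21
Total addresses = 2^21 = 2097152
Usable = total - 2 (network and broadcast)
Usable hosts: 2097150


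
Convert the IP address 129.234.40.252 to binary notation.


129 = 10000001
234 = 11101010
40 = 00101000
252 = 11111100
Binary: 10000001.11101010.00101000.11111100


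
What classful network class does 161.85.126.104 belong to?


First octet: 161
Binary: 10100001
10xxxxxx -> Class B (128-191)
Class B, default mask 255.255.0.0 (/16)


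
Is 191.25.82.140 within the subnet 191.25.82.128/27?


Subnet network: 191.25.82.128
Test IP AND mask: 191.25.82.128
Yes, 191.25.82.140 is in 191.25.82.128/27


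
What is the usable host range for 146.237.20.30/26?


Network: 146.237.20.0
Broadcast: 146.237.20.63
First usable = network + 1
Last usable = broadcast - 1
Range: 146.237.20.1 to 146.237.20.62


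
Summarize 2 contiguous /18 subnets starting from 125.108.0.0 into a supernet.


Original prefix: /18
Number of subnets: 2 = 2^1
New prefix = 18 - 1 = 17
Supernet: 125.108.0.0/17


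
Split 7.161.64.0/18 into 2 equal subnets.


New prefix = 18 + 1 = 19
Each subnet has 8192 addresses
  7.161.64.0/19
  7.161.96.0/19
Subnets: 7.161.64.0/19, 7.161.96.0/19


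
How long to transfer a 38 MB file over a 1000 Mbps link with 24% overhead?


Effective throughput = 1000 * (1 - 24/100) = 760 Mbps
File size in Mb = 38 * 8 = 304 Mb
Time = 304 / 760
Time = 0.4 seconds


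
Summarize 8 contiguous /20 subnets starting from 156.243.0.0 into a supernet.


Original prefix: /20
Number of subnets: 8 = 2^3
New prefix = 20 - 3 = 17
Supernet: 156.243.0.0/17


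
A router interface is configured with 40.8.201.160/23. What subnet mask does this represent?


/23 means 23 network bits, 9 host bits
Binary: 11111111111111111111111000000000
Mask: 255.255.254.0


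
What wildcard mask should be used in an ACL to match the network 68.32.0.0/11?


Subnet mask: 255.224.0.0
Wildcard = 255.255.255.255 - subnet mask
255 - 255 = 0
255 - 224 = 31
255 - 0 = 255
255 - 0 = 255
Wildcard: 0.31.255.255


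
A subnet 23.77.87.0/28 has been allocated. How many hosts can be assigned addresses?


Host bits = 32 - 28 = 4
Total addresses = 2^4 = 16
Usable = total - 2 (network and broadcast)
Usable hosts: 14


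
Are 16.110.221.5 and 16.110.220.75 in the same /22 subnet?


Mask: 255.255.252.0
16.110.221.5 AND mask = 16.110.220.0
16.110.220.75 AND mask = 16.110.220.0
Yes, same subnet (16.110.220.0)


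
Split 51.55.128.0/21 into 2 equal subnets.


New prefix = 21 + 1 = 22
Each subnet has 1024 addresses
  51.55.128.0/22
  51.55.132.0/22
Subnets: 51.55.128.0/22, 51.55.132.0/22


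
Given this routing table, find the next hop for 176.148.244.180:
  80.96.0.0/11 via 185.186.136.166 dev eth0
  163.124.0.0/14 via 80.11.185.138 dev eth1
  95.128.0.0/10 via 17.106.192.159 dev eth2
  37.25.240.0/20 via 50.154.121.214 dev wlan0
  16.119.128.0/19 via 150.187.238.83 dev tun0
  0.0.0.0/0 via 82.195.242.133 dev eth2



Longest prefix match for 176.148.244.180:
  /11 80.96.0.0: no
  /14 163.124.0.0: no
  /10 95.128.0.0: no
  /20 37.25.240.0: no
  /19 16.119.128.0: no
  /0 0.0.0.0: MATCH
Selected: next-hop 82.195.242.133 via eth2 (matched /0)


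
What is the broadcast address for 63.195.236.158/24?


Network: 63.195.236.0/24
Host bits = 8
Set all host bits to 1:
Broadcast: 63.195.236.255


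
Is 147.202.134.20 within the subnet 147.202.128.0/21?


Subnet network: 147.202.128.0
Test IP AND mask: 147.202.128.0
Yes, 147.202.134.20 is in 147.202.128.0/21


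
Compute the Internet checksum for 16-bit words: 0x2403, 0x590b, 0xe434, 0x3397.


Sum all words (with carry folding):
+ 0x2403 = 0x2403
+ 0x590b = 0x7d0e
+ 0xe434 = 0x6143
+ 0x3397 = 0x94da
One's complement: ~0x94da
Checksum = 0x6b25


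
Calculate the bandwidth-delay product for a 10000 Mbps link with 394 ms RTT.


BDP = bandwidth * RTT
= 10000 Mbps * 394 ms
= 10000 * 1e6 * 394 / 1000 bits
= 3940000000 bits
= 492500000 bytes
= 480957.0312 KB
BDP = 3940000000 bits (492500000 bytes)


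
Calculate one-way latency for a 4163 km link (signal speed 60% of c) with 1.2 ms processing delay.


Speed = 0.6 * 3e5 km/s = 180000 km/s
Propagation delay = 4163 / 180000 = 0.0231 s = 23.1278 ms
Processing delay = 1.2 ms
Total one-way latency = 24.3278 ms


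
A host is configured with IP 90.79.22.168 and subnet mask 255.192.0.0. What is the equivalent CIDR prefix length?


Binary: 11111111.11000000.00000000.00000000
Count leading 1s
Prefix: /10


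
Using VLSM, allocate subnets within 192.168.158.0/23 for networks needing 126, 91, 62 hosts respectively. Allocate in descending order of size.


126 hosts -> /25 (126 usable): 192.168.158.0/25
91 hosts -> /25 (126 usable): 192.168.158.128/25
62 hosts -> /26 (62 usable): 192.168.159.0/26
Allocation: 192.168.158.0/25 (126 hosts, 126 usable); 192.168.158.128/25 (91 hosts, 126 usable); 192.168.159.0/26 (62 hosts, 62 usable)


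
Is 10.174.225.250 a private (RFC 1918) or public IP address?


RFC 1918 private ranges:
  10.0.0.0/8 (10.0.0.0 - 10.255.255.255)
  172.16.0.0/12 (172.16.0.0 - 172.31.255.255)
  192.168.0.0/16 (192.168.0.0 - 192.168.255.255)
Private (in 10.0.0.0/8)


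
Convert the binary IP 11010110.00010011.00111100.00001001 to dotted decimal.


11010110 = 214
00010011 = 19
00111100 = 60
00001001 = 9
IP: 214.19.60.9


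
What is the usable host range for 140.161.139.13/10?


Network: 140.128.0.0
Broadcast: 140.191.255.255
First usable = network + 1
Last usable = broadcast - 1
Range: 140.128.0.1 to 140.191.255.254


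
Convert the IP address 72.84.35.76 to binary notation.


72 = 01001000
84 = 01010100
35 = 00100011
76 = 01001100
Binary: 01001000.01010100.00100011.01001100


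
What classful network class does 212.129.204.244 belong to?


First octet: 212
Binary: 11010100
110xxxxx -> Class C (192-223)
Class C, default mask 255.255.255.0 (/24)


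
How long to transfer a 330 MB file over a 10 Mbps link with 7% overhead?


Effective throughput = 10 * (1 - 7/100) = 9.3 Mbps
File size in Mb = 330 * 8 = 2640 Mb
Time = 2640 / 9.3
Time = 283.871 seconds


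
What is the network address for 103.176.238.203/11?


IP:   01100111.10110000.11101110.11001011
Mask: 11111111.11100000.00000000.00000000
AND operation:
Net:  01100111.10100000.00000000.00000000
Network: 103.160.0.0/11


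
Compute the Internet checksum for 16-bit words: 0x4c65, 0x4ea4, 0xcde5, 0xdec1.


Sum all words (with carry folding):
+ 0x4c65 = 0x4c65
+ 0x4ea4 = 0x9b09
+ 0xcde5 = 0x68ef
+ 0xdec1 = 0x47b1
One's complement: ~0x47b1
Checksum = 0xb84e


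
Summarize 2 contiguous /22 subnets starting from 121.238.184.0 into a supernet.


Original prefix: /22
Number of subnets: 2 = 2^1
New prefix = 22 - 1 = 21
Supernet: 121.238.184.0/21


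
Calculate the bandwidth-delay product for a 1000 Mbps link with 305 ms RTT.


BDP = bandwidth * RTT
= 1000 Mbps * 305 ms
= 1000 * 1e6 * 305 / 1000 bits
= 305000000 bits
= 38125000 bytes
= 37231.4453 KB
BDP = 305000000 bits (38125000 bytes)


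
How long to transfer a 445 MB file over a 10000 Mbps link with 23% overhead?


Effective throughput = 10000 * (1 - 23/100) = 7700 Mbps
File size in Mb = 445 * 8 = 3560 Mb
Time = 3560 / 7700
Time = 0.4623 seconds


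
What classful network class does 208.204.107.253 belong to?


First octet: 208
Binary: 11010000
110xxxxx -> Class C (192-223)
Class C, default mask 255.255.255.0 (/24)


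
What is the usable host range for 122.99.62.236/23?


Network: 122.99.62.0
Broadcast: 122.99.63.255
First usable = network + 1
Last usable = broadcast - 1
Range: 122.99.62.1 to 122.99.63.254


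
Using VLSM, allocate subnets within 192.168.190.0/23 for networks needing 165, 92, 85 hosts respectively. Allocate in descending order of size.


165 hosts -> /24 (254 usable): 192.168.190.0/24
92 hosts -> /25 (126 usable): 192.168.191.0/25
85 hosts -> /25 (126 usable): 192.168.191.128/25
Allocation: 192.168.190.0/24 (165 hosts, 254 usable); 192.168.191.0/25 (92 hosts, 126 usable); 192.168.191.128/25 (85 hosts, 126 usable)


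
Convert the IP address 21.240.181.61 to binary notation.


21 = 00010101
240 = 11110000
181 = 10110101
61 = 00111101
Binary: 00010101.11110000.10110101.00111101


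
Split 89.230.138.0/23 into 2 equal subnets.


New prefix = 23 + 1 = 24
Each subnet has 256 addresses
  89.230.138.0/24
  89.230.139.0/24
Subnets: 89.230.138.0/24, 89.230.139.0/24


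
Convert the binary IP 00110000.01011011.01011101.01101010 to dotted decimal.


00110000 = 48
01011011 = 91
01011101 = 93
01101010 = 106
IP: 48.91.93.106


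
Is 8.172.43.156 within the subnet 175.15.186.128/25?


Subnet network: 175.15.186.128
Test IP AND mask: 8.172.43.128
No, 8.172.43.156 is not in 175.15.186.128/25


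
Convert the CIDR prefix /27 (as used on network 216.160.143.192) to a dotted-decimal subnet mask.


/27 means 27 network bits, 5 host bits
Binary: 11111111111111111111111111100000
Mask: 255.255.255.224


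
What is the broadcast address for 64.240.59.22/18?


Network: 64.240.0.0/18
Host bits = 14
Set all host bits to 1:
Broadcast: 64.240.63.255


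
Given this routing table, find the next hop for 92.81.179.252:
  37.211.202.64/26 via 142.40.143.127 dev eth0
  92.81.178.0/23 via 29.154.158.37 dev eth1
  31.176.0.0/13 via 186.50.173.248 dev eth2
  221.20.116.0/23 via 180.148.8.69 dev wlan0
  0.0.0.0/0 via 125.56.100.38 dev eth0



Longest prefix match for 92.81.179.252:
  /26 37.211.202.64: no
  /23 92.81.178.0: MATCH
  /13 31.176.0.0: no
  /23 221.20.116.0: no
  /0 0.0.0.0: MATCH
Selected: next-hop 29.154.158.37 via eth1 (matched /23)


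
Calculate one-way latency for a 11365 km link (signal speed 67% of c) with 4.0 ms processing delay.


Speed = 0.67 * 3e5 km/s = 201000 km/s
Propagation delay = 11365 / 201000 = 0.0565 s = 56.5423 ms
Processing delay = 4.0 ms
Total one-way latency = 60.5423 ms


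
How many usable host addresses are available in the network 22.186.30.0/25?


Host bits = 32 - 25 = 7
Total addresses = 2^7 = 128
Usable = total - 2 (network and broadcast)
Usable hosts: 126


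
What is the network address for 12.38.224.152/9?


IP:   00001100.00100110.11100000.10011000
Mask: 11111111.10000000.00000000.00000000
AND operation:
Net:  00001100.00000000.00000000.00000000
Network: 12.0.0.0/9


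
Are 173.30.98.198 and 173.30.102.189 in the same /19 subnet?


Mask: 255.255.224.0
173.30.98.198 AND mask = 173.30.96.0
173.30.102.189 AND mask = 173.30.96.0
Yes, same subnet (173.30.96.0)


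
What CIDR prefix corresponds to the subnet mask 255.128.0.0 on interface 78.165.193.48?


Binary: 11111111.10000000.00000000.00000000
Count leading 1s
Prefix: /9


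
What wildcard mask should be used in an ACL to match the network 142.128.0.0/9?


Subnet mask: 255.128.0.0
Wildcard = 255.255.255.255 - subnet mask
255 - 255 = 0
255 - 128 = 127
255 - 0 = 255
255 - 0 = 255
Wildcard: 0.127.255.255


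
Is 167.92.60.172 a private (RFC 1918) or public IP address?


RFC 1918 private ranges:
  10.0.0.0/8 (10.0.0.0 - 10.255.255.255)
  172.16.0.0/12 (172.16.0.0 - 172.31.255.255)
  192.168.0.0/16 (192.168.0.0 - 192.168.255.255)
Public (not in any RFC 1918 range)


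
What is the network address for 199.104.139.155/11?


IP:   11000111.01101000.10001011.10011011
Mask: 11111111.11100000.00000000.00000000
AND operation:
Net:  11000111.01100000.00000000.00000000
Network: 199.96.0.0/11


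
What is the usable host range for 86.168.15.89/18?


Network: 86.168.0.0
Broadcast: 86.168.63.255
First usable = network + 1
Last usable = broadcast - 1
Range: 86.168.0.1 to 86.168.63.254


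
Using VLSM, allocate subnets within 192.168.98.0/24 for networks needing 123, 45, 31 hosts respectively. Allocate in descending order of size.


123 hosts -> /25 (126 usable): 192.168.98.0/25
45 hosts -> /26 (62 usable): 192.168.98.128/26
31 hosts -> /26 (62 usable): 192.168.98.192/26
Allocation: 192.168.98.0/25 (123 hosts, 126 usable); 192.168.98.128/26 (45 hosts, 62 usable); 192.168.98.192/26 (31 hosts, 62 usable)


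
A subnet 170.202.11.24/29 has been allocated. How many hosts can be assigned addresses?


Host bits = 32 - 29 = 3
Total addresses = 2^3 = 8
Usable = total - 2 (network and broadcast)
Usable hosts: 6


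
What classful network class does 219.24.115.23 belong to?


First octet: 219
Binary: 11011011
110xxxxx -> Class C (192-223)
Class C, default mask 255.255.255.0 (/24)


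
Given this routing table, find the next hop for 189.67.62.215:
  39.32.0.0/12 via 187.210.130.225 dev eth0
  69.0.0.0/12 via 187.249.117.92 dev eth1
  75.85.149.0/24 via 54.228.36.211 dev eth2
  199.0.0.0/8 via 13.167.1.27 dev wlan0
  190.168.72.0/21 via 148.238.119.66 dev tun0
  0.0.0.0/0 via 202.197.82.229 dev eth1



Longest prefix match for 189.67.62.215:
  /12 39.32.0.0: no
  /12 69.0.0.0: no
  /24 75.85.149.0: no
  /8 199.0.0.0: no
  /21 190.168.72.0: no
  /0 0.0.0.0: MATCH
Selected: next-hop 202.197.82.229 via eth1 (matched /0)


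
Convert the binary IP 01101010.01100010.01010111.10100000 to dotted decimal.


01101010 = 106
01100010 = 98
01010111 = 87
10100000 = 160
IP: 106.98.87.160


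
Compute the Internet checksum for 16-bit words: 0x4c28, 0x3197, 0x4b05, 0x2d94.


Sum all words (with carry folding):
+ 0x4c28 = 0x4c28
+ 0x3197 = 0x7dbf
+ 0x4b05 = 0xc8c4
+ 0x2d94 = 0xf658
One's complement: ~0xf658
Checksum = 0x09a7


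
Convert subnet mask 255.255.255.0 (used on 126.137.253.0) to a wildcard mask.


Subnet mask: 255.255.255.0
Wildcard = 255.255.255.255 - subnet mask
255 - 255 = 0
255 - 255 = 0
255 - 255 = 0
255 - 0 = 255
Wildcard: 0.0.0.255


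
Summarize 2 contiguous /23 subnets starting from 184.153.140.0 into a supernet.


Original prefix: /23
Number of subnets: 2 = 2^1
New prefix = 23 - 1 = 22
Supernet: 184.153.140.0/22


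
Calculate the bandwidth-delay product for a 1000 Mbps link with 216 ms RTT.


BDP = bandwidth * RTT
= 1000 Mbps * 216 ms
= 1000 * 1e6 * 216 / 1000 bits
= 216000000 bits
= 27000000 bytes
= 26367.1875 KB
BDP = 216000000 bits (27000000 bytes)


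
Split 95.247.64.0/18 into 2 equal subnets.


New prefix = 18 + 1 = 19
Each subnet has 8192 addresses
  95.247.64.0/19
  95.247.96.0/19
Subnets: 95.247.64.0/19, 95.247.96.0/19


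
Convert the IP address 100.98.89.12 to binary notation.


100 = 01100100
98 = 01100010
89 = 01011001
12 = 00001100
Binary: 01100100.01100010.01011001.00001100


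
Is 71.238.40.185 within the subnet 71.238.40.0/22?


Subnet network: 71.238.40.0
Test IP AND mask: 71.238.40.0
Yes, 71.238.40.185 is in 71.238.40.0/22


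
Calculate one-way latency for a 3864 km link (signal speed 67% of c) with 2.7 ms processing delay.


Speed = 0.67 * 3e5 km/s = 201000 km/s
Propagation delay = 3864 / 201000 = 0.0192 s = 19.2239 ms
Processing delay = 2.7 ms
Total one-way latency = 21.9239 ms


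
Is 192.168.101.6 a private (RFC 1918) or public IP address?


RFC 1918 private ranges:
  10.0.0.0/8 (10.0.0.0 - 10.255.255.255)
  172.16.0.0/12 (172.16.0.0 - 172.31.255.255)
  192.168.0.0/16 (192.168.0.0 - 192.168.255.255)
Private (in 192.168.0.0/16)


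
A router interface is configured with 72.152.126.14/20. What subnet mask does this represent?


/20 means 20 network bits, 12 host bits
Binary: 11111111111111111111000000000000
Mask: 255.255.240.0


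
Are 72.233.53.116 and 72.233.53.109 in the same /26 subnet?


Mask: 255.255.255.192
72.233.53.116 AND mask = 72.233.53.64
72.233.53.109 AND mask = 72.233.53.64
Yes, same subnet (72.233.53.64)


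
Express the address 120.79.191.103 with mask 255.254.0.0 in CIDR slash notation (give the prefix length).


Binary: 11111111.11111110.00000000.00000000
Count leading 1s
Prefix: /15


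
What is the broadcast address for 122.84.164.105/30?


Network: 122.84.164.104/30
Host bits = 2
Set all host bits to 1:
Broadcast: 122.84.164.107


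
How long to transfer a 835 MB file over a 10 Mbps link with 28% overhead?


Effective throughput = 10 * (1 - 28/100) = 7.2 Mbps
File size in Mb = 835 * 8 = 6680 Mb
Time = 6680 / 7.2
Time = 927.7778 seconds


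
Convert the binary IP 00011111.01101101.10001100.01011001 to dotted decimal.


00011111 = 31
01101101 = 109
10001100 = 140
01011001 = 89
IP: 31.109.140.89


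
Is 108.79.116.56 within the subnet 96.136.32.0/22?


Subnet network: 96.136.32.0
Test IP AND mask: 108.79.116.0
No, 108.79.116.56 is not in 96.136.32.0/22


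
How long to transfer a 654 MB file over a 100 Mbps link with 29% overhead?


Effective throughput = 100 * (1 - 29/100) = 71 Mbps
File size in Mb = 654 * 8 = 5232 Mb
Time = 5232 / 71
Time = 73.6901 seconds


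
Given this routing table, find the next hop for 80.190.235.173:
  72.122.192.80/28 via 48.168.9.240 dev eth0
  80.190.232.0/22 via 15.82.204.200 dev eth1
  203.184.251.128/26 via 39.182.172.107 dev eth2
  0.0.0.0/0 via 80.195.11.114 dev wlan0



Longest prefix match for 80.190.235.173:
  /28 72.122.192.80: no
  /22 80.190.232.0: MATCH
  /26 203.184.251.128: no
  /0 0.0.0.0: MATCH
Selected: next-hop 15.82.204.200 via eth1 (matched /22)


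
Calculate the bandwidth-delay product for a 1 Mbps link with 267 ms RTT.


BDP = bandwidth * RTT
= 1 Mbps * 267 ms
= 1 * 1e6 * 267 / 1000 bits
= 267000 bits
= 33375 bytes
= 32.5928 KB
BDP = 267000 bits (33375 bytes)


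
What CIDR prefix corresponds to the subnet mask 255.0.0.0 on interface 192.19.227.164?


Binary: 11111111.00000000.00000000.00000000
Count leading 1s
Prefix: /8


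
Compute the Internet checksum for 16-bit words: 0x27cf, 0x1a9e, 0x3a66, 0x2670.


Sum all words (with carry folding):
+ 0x27cf = 0x27cf
+ 0x1a9e = 0x426d
+ 0x3a66 = 0x7cd3
+ 0x2670 = 0xa343
One's complement: ~0xa343
Checksum = 0x5cbc


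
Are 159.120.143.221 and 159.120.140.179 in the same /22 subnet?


Mask: 255.255.252.0
159.120.143.221 AND mask = 159.120.140.0
159.120.140.179 AND mask = 159.120.140.0
Yes, same subnet (159.120.140.0)


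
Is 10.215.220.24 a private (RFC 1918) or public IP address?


RFC 1918 private ranges:
  10.0.0.0/8 (10.0.0.0 - 10.255.255.255)
  172.16.0.0/12 (172.16.0.0 - 172.31.255.255)
  192.168.0.0/16 (192.168.0.0 - 192.168.255.255)
Private (in 10.0.0.0/8)


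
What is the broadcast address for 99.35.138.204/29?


Network: 99.35.138.200/29
Host bits = 3
Set all host bits to 1:
Broadcast: 99.35.138.207


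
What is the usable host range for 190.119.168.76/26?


Network: 190.119.168.64
Broadcast: 190.119.168.127
First usable = network + 1
Last usable = broadcast - 1
Range: 190.119.168.65 to 190.119.168.126


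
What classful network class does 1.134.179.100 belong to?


First octet: 1
Binary: 00000001
0xxxxxxx -> Class A (1-126)
Class A, default mask 255.0.0.0 (/8)


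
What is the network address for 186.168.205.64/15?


IP:   10111010.10101000.11001101.01000000
Mask: 11111111.11111110.00000000.00000000
AND operation:
Net:  10111010.10101000.00000000.00000000
Network: 186.168.0.0/15


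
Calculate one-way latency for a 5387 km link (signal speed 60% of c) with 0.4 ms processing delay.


Speed = 0.6 * 3e5 km/s = 180000 km/s
Propagation delay = 5387 / 180000 = 0.0299 s = 29.9278 ms
Processing delay = 0.4 ms
Total one-way latency = 30.3278 ms


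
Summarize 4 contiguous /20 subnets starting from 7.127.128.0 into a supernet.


Original prefix: /20
Number of subnets: 4 = 2^2
New prefix = 20 - 2 = 18
Supernet: 7.127.128.0/18


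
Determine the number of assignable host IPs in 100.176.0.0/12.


Host bits = 32 - 12 = 20
Total addresses = 2^20 = 1048576
Usable = total - 2 (network and broadcast)
Usable hosts: 1048574


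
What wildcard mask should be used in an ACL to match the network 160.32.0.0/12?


Subnet mask: 255.240.0.0
Wildcard = 255.255.255.255 - subnet mask
255 - 255 = 0
255 - 240 = 15
255 - 0 = 255
255 - 0 = 255
Wildcard: 0.15.255.255


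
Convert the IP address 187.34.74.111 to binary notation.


187 = 10111011
34 = 00100010
74 = 01001010
111 = 01101111
Binary: 10111011.00100010.01001010.01101111


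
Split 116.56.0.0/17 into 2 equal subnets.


New prefix = 17 + 1 = 18
Each subnet has 16384 addresses
  116.56.0.0/18
  116.56.64.0/18
Subnets: 116.56.0.0/18, 116.56.64.0/18


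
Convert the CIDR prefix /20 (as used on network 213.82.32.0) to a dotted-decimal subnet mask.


/20 means 20 network bits, 12 host bits
Binary: 11111111111111111111000000000000
Mask: 255.255.240.0


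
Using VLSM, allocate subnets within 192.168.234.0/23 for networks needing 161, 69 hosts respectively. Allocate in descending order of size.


161 hosts -> /24 (254 usable): 192.168.234.0/24
69 hosts -> /25 (126 usable): 192.168.235.0/25
Allocation: 192.168.234.0/24 (161 hosts, 254 usable); 192.168.235.0/25 (69 hosts, 126 usable)


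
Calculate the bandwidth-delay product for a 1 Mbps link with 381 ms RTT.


BDP = bandwidth * RTT
= 1 Mbps * 381 ms
= 1 * 1e6 * 381 / 1000 bits
= 381000 bits
= 47625 bytes
= 46.5088 KB
BDP = 381000 bits (47625 bytes)


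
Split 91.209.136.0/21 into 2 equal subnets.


New prefix = 21 + 1 = 22
Each subnet has 1024 addresses
  91.209.136.0/22
  91.209.140.0/22
Subnets: 91.209.136.0/22, 91.209.140.0/22


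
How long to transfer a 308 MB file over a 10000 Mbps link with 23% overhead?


Effective throughput = 10000 * (1 - 23/100) = 7700 Mbps
File size in Mb = 308 * 8 = 2464 Mb
Time = 2464 / 7700
Time = 0.32 seconds


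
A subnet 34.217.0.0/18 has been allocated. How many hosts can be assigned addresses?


Host bits = 32 - 18 = 14
Total addresses = 2^14 = 16384
Usable = total - 2 (network and broadcast)
Usable hosts: 16382


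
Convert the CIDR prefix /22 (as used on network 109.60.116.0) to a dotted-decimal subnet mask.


/22 means 22 network bits, 10 host bits
Binary: 11111111111111111111110000000000
Mask: 255.255.252.0


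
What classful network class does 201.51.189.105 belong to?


First octet: 201
Binary: 11001001
110xxxxx -> Class C (192-223)
Class C, default mask 255.255.255.0 (/24)


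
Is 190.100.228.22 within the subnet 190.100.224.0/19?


Subnet network: 190.100.224.0
Test IP AND mask: 190.100.224.0
Yes, 190.100.228.22 is in 190.100.224.0/19


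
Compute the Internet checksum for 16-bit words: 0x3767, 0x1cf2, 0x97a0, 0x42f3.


Sum all words (with carry folding):
+ 0x3767 = 0x3767
+ 0x1cf2 = 0x5459
+ 0x97a0 = 0xebf9
+ 0x42f3 = 0x2eed
One's complement: ~0x2eed
Checksum = 0xd112


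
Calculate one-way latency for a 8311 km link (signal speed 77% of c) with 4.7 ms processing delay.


Speed = 0.77 * 3e5 km/s = 231000 km/s
Propagation delay = 8311 / 231000 = 0.036 s = 35.9784 ms
Processing delay = 4.7 ms
Total one-way latency = 40.6784 ms
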